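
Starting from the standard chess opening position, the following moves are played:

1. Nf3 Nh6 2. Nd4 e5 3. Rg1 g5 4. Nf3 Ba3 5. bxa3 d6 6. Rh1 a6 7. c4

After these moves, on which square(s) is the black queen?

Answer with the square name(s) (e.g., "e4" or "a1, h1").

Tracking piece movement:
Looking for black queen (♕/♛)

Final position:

  a b c d e f g h
  ─────────────────
8│♜ ♞ ♝ ♛ ♚ · · ♜│8
7│· ♟ ♟ · · ♟ · ♟│7
6│♟ · · ♟ · · · ♞│6
5│· · · · ♟ · ♟ ·│5
4│· · ♙ · · · · ·│4
3│♙ · · · · ♘ · ·│3
2│♙ · · ♙ ♙ ♙ ♙ ♙│2
1│♖ ♘ ♗ ♕ ♔ ♗ · ♖│1
  ─────────────────
  a b c d e f g h


d8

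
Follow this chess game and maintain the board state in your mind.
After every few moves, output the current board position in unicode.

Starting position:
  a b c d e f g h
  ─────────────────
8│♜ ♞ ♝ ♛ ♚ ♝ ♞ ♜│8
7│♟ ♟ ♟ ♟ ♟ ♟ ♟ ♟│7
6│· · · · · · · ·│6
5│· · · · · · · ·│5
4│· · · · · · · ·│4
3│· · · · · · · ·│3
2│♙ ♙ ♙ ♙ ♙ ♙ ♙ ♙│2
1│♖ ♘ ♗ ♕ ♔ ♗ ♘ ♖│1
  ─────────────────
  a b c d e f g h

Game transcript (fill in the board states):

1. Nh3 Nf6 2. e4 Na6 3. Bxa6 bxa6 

  a b c d e f g h
  ─────────────────
8│♜ · ♝ ♛ ♚ ♝ · ♜│8
7│♟ · ♟ ♟ ♟ ♟ ♟ ♟│7
6│♟ · · · · ♞ · ·│6
5│· · · · · · · ·│5
4│· · · · ♙ · · ·│4
3│· · · · · · · ♘│3
2│♙ ♙ ♙ ♙ · ♙ ♙ ♙│2
1│♖ ♘ ♗ ♕ ♔ · · ♖│1
  ─────────────────
  a b c d e f g h

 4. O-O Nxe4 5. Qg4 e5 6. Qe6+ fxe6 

  a b c d e f g h
  ─────────────────
8│♜ · ♝ ♛ ♚ ♝ · ♜│8
7│♟ · ♟ ♟ · · ♟ ♟│7
6│♟ · · · ♟ · · ·│6
5│· · · · ♟ · · ·│5
4│· · · · ♞ · · ·│4
3│· · · · · · · ♘│3
2│♙ ♙ ♙ ♙ · ♙ ♙ ♙│2
1│♖ ♘ ♗ · · ♖ ♔ ·│1
  ─────────────────
  a b c d e f g h

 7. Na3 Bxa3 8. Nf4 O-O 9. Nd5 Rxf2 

  a b c d e f g h
  ─────────────────
8│♜ · ♝ ♛ · · ♚ ·│8
7│♟ · ♟ ♟ · · ♟ ♟│7
6│♟ · · · ♟ · · ·│6
5│· · · ♘ ♟ · · ·│5
4│· · · · ♞ · · ·│4
3│♝ · · · · · · ·│3
2│♙ ♙ ♙ ♙ · ♜ ♙ ♙│2
1│♖ · ♗ · · ♖ ♔ ·│1
  ─────────────────
  a b c d e f g h

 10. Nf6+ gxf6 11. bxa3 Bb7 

  a b c d e f g h
  ─────────────────
8│♜ · · ♛ · · ♚ ·│8
7│♟ ♝ ♟ ♟ · · · ♟│7
6│♟ · · · ♟ ♟ · ·│6
5│· · · · ♟ · · ·│5
4│· · · · ♞ · · ·│4
3│♙ · · · · · · ·│3
2│♙ · ♙ ♙ · ♜ ♙ ♙│2
1│♖ · ♗ · · ♖ ♔ ·│1
  ─────────────────
  a b c d e f g h


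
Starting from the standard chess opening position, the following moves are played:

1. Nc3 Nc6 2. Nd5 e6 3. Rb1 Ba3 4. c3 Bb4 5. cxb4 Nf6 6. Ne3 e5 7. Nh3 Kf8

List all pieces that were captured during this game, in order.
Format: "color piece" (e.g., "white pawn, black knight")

Tracking captures:
  cxb4: captured black bishop

black bishop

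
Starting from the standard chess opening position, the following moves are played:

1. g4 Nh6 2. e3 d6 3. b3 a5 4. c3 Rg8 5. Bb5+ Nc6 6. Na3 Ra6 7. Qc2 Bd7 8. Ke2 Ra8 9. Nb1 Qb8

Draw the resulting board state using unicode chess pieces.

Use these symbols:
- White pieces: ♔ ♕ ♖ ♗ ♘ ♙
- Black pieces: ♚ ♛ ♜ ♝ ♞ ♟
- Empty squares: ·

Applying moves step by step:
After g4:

♜ ♞ ♝ ♛ ♚ ♝ ♞ ♜
♟ ♟ ♟ ♟ ♟ ♟ ♟ ♟
· · · · · · · ·
· · · · · · · ·
· · · · · · ♙ ·
· · · · · · · ·
♙ ♙ ♙ ♙ ♙ ♙ · ♙
♖ ♘ ♗ ♕ ♔ ♗ ♘ ♖


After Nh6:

♜ ♞ ♝ ♛ ♚ ♝ · ♜
♟ ♟ ♟ ♟ ♟ ♟ ♟ ♟
· · · · · · · ♞
· · · · · · · ·
· · · · · · ♙ ·
· · · · · · · ·
♙ ♙ ♙ ♙ ♙ ♙ · ♙
♖ ♘ ♗ ♕ ♔ ♗ ♘ ♖


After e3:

♜ ♞ ♝ ♛ ♚ ♝ · ♜
♟ ♟ ♟ ♟ ♟ ♟ ♟ ♟
· · · · · · · ♞
· · · · · · · ·
· · · · · · ♙ ·
· · · · ♙ · · ·
♙ ♙ ♙ ♙ · ♙ · ♙
♖ ♘ ♗ ♕ ♔ ♗ ♘ ♖


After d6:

♜ ♞ ♝ ♛ ♚ ♝ · ♜
♟ ♟ ♟ · ♟ ♟ ♟ ♟
· · · ♟ · · · ♞
· · · · · · · ·
· · · · · · ♙ ·
· · · · ♙ · · ·
♙ ♙ ♙ ♙ · ♙ · ♙
♖ ♘ ♗ ♕ ♔ ♗ ♘ ♖


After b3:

♜ ♞ ♝ ♛ ♚ ♝ · ♜
♟ ♟ ♟ · ♟ ♟ ♟ ♟
· · · ♟ · · · ♞
· · · · · · · ·
· · · · · · ♙ ·
· ♙ · · ♙ · · ·
♙ · ♙ ♙ · ♙ · ♙
♖ ♘ ♗ ♕ ♔ ♗ ♘ ♖


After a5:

♜ ♞ ♝ ♛ ♚ ♝ · ♜
· ♟ ♟ · ♟ ♟ ♟ ♟
· · · ♟ · · · ♞
♟ · · · · · · ·
· · · · · · ♙ ·
· ♙ · · ♙ · · ·
♙ · ♙ ♙ · ♙ · ♙
♖ ♘ ♗ ♕ ♔ ♗ ♘ ♖


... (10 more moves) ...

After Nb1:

♜ · · ♛ ♚ ♝ ♜ ·
· ♟ ♟ ♝ ♟ ♟ ♟ ♟
· · ♞ ♟ · · · ♞
♟ ♗ · · · · · ·
· · · · · · ♙ ·
· ♙ ♙ · ♙ · · ·
♙ · ♕ ♙ ♔ ♙ · ♙
♖ ♘ ♗ · · · ♘ ♖


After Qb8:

♜ ♛ · · ♚ ♝ ♜ ·
· ♟ ♟ ♝ ♟ ♟ ♟ ♟
· · ♞ ♟ · · · ♞
♟ ♗ · · · · · ·
· · · · · · ♙ ·
· ♙ ♙ · ♙ · · ·
♙ · ♕ ♙ ♔ ♙ · ♙
♖ ♘ ♗ · · · ♘ ♖



  a b c d e f g h
  ─────────────────
8│♜ ♛ · · ♚ ♝ ♜ ·│8
7│· ♟ ♟ ♝ ♟ ♟ ♟ ♟│7
6│· · ♞ ♟ · · · ♞│6
5│♟ ♗ · · · · · ·│5
4│· · · · · · ♙ ·│4
3│· ♙ ♙ · ♙ · · ·│3
2│♙ · ♕ ♙ ♔ ♙ · ♙│2
1│♖ ♘ ♗ · · · ♘ ♖│1
  ─────────────────
  a b c d e f g h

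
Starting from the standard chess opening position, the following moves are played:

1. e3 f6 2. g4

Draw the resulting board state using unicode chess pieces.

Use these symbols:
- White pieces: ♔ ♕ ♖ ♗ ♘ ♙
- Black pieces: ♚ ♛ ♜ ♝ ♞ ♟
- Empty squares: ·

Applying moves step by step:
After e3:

♜ ♞ ♝ ♛ ♚ ♝ ♞ ♜
♟ ♟ ♟ ♟ ♟ ♟ ♟ ♟
· · · · · · · ·
· · · · · · · ·
· · · · · · · ·
· · · · ♙ · · ·
♙ ♙ ♙ ♙ · ♙ ♙ ♙
♖ ♘ ♗ ♕ ♔ ♗ ♘ ♖


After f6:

♜ ♞ ♝ ♛ ♚ ♝ ♞ ♜
♟ ♟ ♟ ♟ ♟ · ♟ ♟
· · · · · ♟ · ·
· · · · · · · ·
· · · · · · · ·
· · · · ♙ · · ·
♙ ♙ ♙ ♙ · ♙ ♙ ♙
♖ ♘ ♗ ♕ ♔ ♗ ♘ ♖


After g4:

♜ ♞ ♝ ♛ ♚ ♝ ♞ ♜
♟ ♟ ♟ ♟ ♟ · ♟ ♟
· · · · · ♟ · ·
· · · · · · · ·
· · · · · · ♙ ·
· · · · ♙ · · ·
♙ ♙ ♙ ♙ · ♙ · ♙
♖ ♘ ♗ ♕ ♔ ♗ ♘ ♖



  a b c d e f g h
  ─────────────────
8│♜ ♞ ♝ ♛ ♚ ♝ ♞ ♜│8
7│♟ ♟ ♟ ♟ ♟ · ♟ ♟│7
6│· · · · · ♟ · ·│6
5│· · · · · · · ·│5
4│· · · · · · ♙ ·│4
3│· · · · ♙ · · ·│3
2│♙ ♙ ♙ ♙ · ♙ · ♙│2
1│♖ ♘ ♗ ♕ ♔ ♗ ♘ ♖│1
  ─────────────────
  a b c d e f g h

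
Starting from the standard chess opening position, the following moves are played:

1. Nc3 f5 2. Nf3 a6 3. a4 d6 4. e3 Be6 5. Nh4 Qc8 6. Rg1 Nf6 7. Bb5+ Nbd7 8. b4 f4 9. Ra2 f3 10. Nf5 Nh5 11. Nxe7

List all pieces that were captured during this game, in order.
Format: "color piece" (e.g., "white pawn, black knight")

Tracking captures:
  Nxe7: captured black pawn

black pawn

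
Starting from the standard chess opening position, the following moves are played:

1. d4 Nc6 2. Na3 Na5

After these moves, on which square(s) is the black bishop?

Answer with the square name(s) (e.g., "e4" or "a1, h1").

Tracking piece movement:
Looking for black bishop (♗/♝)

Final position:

  a b c d e f g h
  ─────────────────
8│♜ · ♝ ♛ ♚ ♝ ♞ ♜│8
7│♟ ♟ ♟ ♟ ♟ ♟ ♟ ♟│7
6│· · · · · · · ·│6
5│♞ · · · · · · ·│5
4│· · · ♙ · · · ·│4
3│♘ · · · · · · ·│3
2│♙ ♙ ♙ · ♙ ♙ ♙ ♙│2
1│♖ · ♗ ♕ ♔ ♗ ♘ ♖│1
  ─────────────────
  a b c d e f g h


c8, f8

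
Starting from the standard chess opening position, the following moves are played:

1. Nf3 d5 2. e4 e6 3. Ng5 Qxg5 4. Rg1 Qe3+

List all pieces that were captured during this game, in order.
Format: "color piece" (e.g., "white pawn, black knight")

Tracking captures:
  Qxg5: captured white knight

white knight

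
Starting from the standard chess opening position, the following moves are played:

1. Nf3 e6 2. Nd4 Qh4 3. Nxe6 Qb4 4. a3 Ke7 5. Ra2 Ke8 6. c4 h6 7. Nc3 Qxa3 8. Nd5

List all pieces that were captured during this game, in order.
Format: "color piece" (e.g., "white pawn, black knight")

Tracking captures:
  Nxe6: captured black pawn
  Qxa3: captured white pawn

black pawn, white pawn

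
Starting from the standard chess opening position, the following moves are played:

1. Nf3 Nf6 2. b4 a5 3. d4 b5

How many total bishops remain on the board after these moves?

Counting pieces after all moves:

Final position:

  a b c d e f g h
  ─────────────────
8│♜ ♞ ♝ ♛ ♚ ♝ · ♜│8
7│· · ♟ ♟ ♟ ♟ ♟ ♟│7
6│· · · · · ♞ · ·│6
5│♟ ♟ · · · · · ·│5
4│· ♙ · ♙ · · · ·│4
3│· · · · · ♘ · ·│3
2│♙ · ♙ · ♙ ♙ ♙ ♙│2
1│♖ ♘ ♗ ♕ ♔ ♗ · ♖│1
  ─────────────────
  a b c d e f g h


4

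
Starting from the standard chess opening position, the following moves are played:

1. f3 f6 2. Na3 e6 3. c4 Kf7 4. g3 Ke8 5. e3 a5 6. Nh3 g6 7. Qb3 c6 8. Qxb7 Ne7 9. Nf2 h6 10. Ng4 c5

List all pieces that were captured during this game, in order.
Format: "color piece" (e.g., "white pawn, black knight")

Tracking captures:
  Qxb7: captured black pawn

black pawn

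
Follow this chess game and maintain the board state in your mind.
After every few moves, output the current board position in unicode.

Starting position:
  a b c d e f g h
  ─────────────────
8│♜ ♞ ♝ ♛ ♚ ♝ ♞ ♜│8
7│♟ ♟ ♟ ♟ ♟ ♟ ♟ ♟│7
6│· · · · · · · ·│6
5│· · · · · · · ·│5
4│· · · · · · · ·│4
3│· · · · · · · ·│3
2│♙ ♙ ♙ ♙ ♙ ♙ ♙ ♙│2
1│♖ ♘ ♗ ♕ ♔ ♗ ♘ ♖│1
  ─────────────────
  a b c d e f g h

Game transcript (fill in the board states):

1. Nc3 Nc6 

  a b c d e f g h
  ─────────────────
8│♜ · ♝ ♛ ♚ ♝ ♞ ♜│8
7│♟ ♟ ♟ ♟ ♟ ♟ ♟ ♟│7
6│· · ♞ · · · · ·│6
5│· · · · · · · ·│5
4│· · · · · · · ·│4
3│· · ♘ · · · · ·│3
2│♙ ♙ ♙ ♙ ♙ ♙ ♙ ♙│2
1│♖ · ♗ ♕ ♔ ♗ ♘ ♖│1
  ─────────────────
  a b c d e f g h

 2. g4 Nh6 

  a b c d e f g h
  ─────────────────
8│♜ · ♝ ♛ ♚ ♝ · ♜│8
7│♟ ♟ ♟ ♟ ♟ ♟ ♟ ♟│7
6│· · ♞ · · · · ♞│6
5│· · · · · · · ·│5
4│· · · · · · ♙ ·│4
3│· · ♘ · · · · ·│3
2│♙ ♙ ♙ ♙ ♙ ♙ · ♙│2
1│♖ · ♗ ♕ ♔ ♗ ♘ ♖│1
  ─────────────────
  a b c d e f g h

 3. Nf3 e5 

  a b c d e f g h
  ─────────────────
8│♜ · ♝ ♛ ♚ ♝ · ♜│8
7│♟ ♟ ♟ ♟ · ♟ ♟ ♟│7
6│· · ♞ · · · · ♞│6
5│· · · · ♟ · · ·│5
4│· · · · · · ♙ ·│4
3│· · ♘ · · ♘ · ·│3
2│♙ ♙ ♙ ♙ ♙ ♙ · ♙│2
1│♖ · ♗ ♕ ♔ ♗ · ♖│1
  ─────────────────
  a b c d e f g h

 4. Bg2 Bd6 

  a b c d e f g h
  ─────────────────
8│♜ · ♝ ♛ ♚ · · ♜│8
7│♟ ♟ ♟ ♟ · ♟ ♟ ♟│7
6│· · ♞ ♝ · · · ♞│6
5│· · · · ♟ · · ·│5
4│· · · · · · ♙ ·│4
3│· · ♘ · · ♘ · ·│3
2│♙ ♙ ♙ ♙ ♙ ♙ ♗ ♙│2
1│♖ · ♗ ♕ ♔ · · ♖│1
  ─────────────────
  a b c d e f g h



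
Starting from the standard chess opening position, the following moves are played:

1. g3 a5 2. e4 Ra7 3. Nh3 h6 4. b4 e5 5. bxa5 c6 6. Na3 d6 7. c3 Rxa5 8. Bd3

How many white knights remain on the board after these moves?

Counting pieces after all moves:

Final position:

  a b c d e f g h
  ─────────────────
8│· ♞ ♝ ♛ ♚ ♝ ♞ ♜│8
7│· ♟ · · · ♟ ♟ ·│7
6│· · ♟ ♟ · · · ♟│6
5│♜ · · · ♟ · · ·│5
4│· · · · ♙ · · ·│4
3│♘ · ♙ ♗ · · ♙ ♘│3
2│♙ · · ♙ · ♙ · ♙│2
1│♖ · ♗ ♕ ♔ · · ♖│1
  ─────────────────
  a b c d e f g h


2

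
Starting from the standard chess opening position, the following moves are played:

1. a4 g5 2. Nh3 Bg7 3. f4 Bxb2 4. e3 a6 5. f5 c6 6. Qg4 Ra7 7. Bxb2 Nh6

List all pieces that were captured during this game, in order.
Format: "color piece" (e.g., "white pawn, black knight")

Tracking captures:
  Bxb2: captured white pawn
  Bxb2: captured black bishop

white pawn, black bishop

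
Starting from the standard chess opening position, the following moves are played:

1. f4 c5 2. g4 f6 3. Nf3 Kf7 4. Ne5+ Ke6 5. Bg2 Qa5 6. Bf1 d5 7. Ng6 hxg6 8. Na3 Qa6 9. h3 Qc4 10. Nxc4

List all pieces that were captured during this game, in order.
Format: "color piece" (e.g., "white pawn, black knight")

Tracking captures:
  hxg6: captured white knight
  Nxc4: captured black queen

white knight, black queen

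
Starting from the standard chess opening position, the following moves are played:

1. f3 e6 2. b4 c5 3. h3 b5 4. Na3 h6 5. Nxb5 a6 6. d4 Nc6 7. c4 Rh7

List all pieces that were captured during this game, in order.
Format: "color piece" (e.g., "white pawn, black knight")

Tracking captures:
  Nxb5: captured black pawn

black pawn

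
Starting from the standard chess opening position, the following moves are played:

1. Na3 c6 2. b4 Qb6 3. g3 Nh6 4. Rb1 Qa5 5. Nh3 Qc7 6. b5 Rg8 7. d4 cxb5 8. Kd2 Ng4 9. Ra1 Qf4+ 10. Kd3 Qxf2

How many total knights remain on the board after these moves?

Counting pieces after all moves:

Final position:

  a b c d e f g h
  ─────────────────
8│♜ ♞ ♝ · ♚ ♝ ♜ ·│8
7│♟ ♟ · ♟ ♟ ♟ ♟ ♟│7
6│· · · · · · · ·│6
5│· ♟ · · · · · ·│5
4│· · · ♙ · · ♞ ·│4
3│♘ · · ♔ · · ♙ ♘│3
2│♙ · ♙ · ♙ ♛ · ♙│2
1│♖ · ♗ ♕ · ♗ · ♖│1
  ─────────────────
  a b c d e f g h


4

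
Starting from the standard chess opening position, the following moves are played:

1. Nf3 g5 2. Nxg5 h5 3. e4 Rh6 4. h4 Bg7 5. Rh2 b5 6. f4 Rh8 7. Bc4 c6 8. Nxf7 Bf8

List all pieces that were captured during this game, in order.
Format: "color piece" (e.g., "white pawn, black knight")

Tracking captures:
  Nxg5: captured black pawn
  Nxf7: captured black pawn

black pawn, black pawn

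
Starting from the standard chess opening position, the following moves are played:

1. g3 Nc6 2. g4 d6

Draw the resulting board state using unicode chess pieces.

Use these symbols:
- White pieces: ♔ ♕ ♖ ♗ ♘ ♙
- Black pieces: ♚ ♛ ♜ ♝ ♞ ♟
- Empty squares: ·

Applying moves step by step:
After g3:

♜ ♞ ♝ ♛ ♚ ♝ ♞ ♜
♟ ♟ ♟ ♟ ♟ ♟ ♟ ♟
· · · · · · · ·
· · · · · · · ·
· · · · · · · ·
· · · · · · ♙ ·
♙ ♙ ♙ ♙ ♙ ♙ · ♙
♖ ♘ ♗ ♕ ♔ ♗ ♘ ♖


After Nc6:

♜ · ♝ ♛ ♚ ♝ ♞ ♜
♟ ♟ ♟ ♟ ♟ ♟ ♟ ♟
· · ♞ · · · · ·
· · · · · · · ·
· · · · · · · ·
· · · · · · ♙ ·
♙ ♙ ♙ ♙ ♙ ♙ · ♙
♖ ♘ ♗ ♕ ♔ ♗ ♘ ♖


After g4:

♜ · ♝ ♛ ♚ ♝ ♞ ♜
♟ ♟ ♟ ♟ ♟ ♟ ♟ ♟
· · ♞ · · · · ·
· · · · · · · ·
· · · · · · ♙ ·
· · · · · · · ·
♙ ♙ ♙ ♙ ♙ ♙ · ♙
♖ ♘ ♗ ♕ ♔ ♗ ♘ ♖


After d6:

♜ · ♝ ♛ ♚ ♝ ♞ ♜
♟ ♟ ♟ · ♟ ♟ ♟ ♟
· · ♞ ♟ · · · ·
· · · · · · · ·
· · · · · · ♙ ·
· · · · · · · ·
♙ ♙ ♙ ♙ ♙ ♙ · ♙
♖ ♘ ♗ ♕ ♔ ♗ ♘ ♖



  a b c d e f g h
  ─────────────────
8│♜ · ♝ ♛ ♚ ♝ ♞ ♜│8
7│♟ ♟ ♟ · ♟ ♟ ♟ ♟│7
6│· · ♞ ♟ · · · ·│6
5│· · · · · · · ·│5
4│· · · · · · ♙ ·│4
3│· · · · · · · ·│3
2│♙ ♙ ♙ ♙ ♙ ♙ · ♙│2
1│♖ ♘ ♗ ♕ ♔ ♗ ♘ ♖│1
  ─────────────────
  a b c d e f g h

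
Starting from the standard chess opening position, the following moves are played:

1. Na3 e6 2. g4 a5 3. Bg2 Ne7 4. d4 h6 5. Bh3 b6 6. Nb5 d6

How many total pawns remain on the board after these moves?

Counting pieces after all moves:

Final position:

  a b c d e f g h
  ─────────────────
8│♜ ♞ ♝ ♛ ♚ ♝ · ♜│8
7│· · ♟ · ♞ ♟ ♟ ·│7
6│· ♟ · ♟ ♟ · · ♟│6
5│♟ ♘ · · · · · ·│5
4│· · · ♙ · · ♙ ·│4
3│· · · · · · · ♗│3
2│♙ ♙ ♙ · ♙ ♙ · ♙│2
1│♖ · ♗ ♕ ♔ · ♘ ♖│1
  ─────────────────
  a b c d e f g h


16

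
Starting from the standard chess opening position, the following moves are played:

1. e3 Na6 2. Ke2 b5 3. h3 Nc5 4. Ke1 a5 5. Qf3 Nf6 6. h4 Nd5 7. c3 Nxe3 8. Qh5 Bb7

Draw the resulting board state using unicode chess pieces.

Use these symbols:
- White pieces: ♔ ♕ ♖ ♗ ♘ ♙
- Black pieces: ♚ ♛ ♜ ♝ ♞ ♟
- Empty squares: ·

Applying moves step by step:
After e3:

♜ ♞ ♝ ♛ ♚ ♝ ♞ ♜
♟ ♟ ♟ ♟ ♟ ♟ ♟ ♟
· · · · · · · ·
· · · · · · · ·
· · · · · · · ·
· · · · ♙ · · ·
♙ ♙ ♙ ♙ · ♙ ♙ ♙
♖ ♘ ♗ ♕ ♔ ♗ ♘ ♖


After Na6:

♜ · ♝ ♛ ♚ ♝ ♞ ♜
♟ ♟ ♟ ♟ ♟ ♟ ♟ ♟
♞ · · · · · · ·
· · · · · · · ·
· · · · · · · ·
· · · · ♙ · · ·
♙ ♙ ♙ ♙ · ♙ ♙ ♙
♖ ♘ ♗ ♕ ♔ ♗ ♘ ♖


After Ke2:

♜ · ♝ ♛ ♚ ♝ ♞ ♜
♟ ♟ ♟ ♟ ♟ ♟ ♟ ♟
♞ · · · · · · ·
· · · · · · · ·
· · · · · · · ·
· · · · ♙ · · ·
♙ ♙ ♙ ♙ ♔ ♙ ♙ ♙
♖ ♘ ♗ ♕ · ♗ ♘ ♖


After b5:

♜ · ♝ ♛ ♚ ♝ ♞ ♜
♟ · ♟ ♟ ♟ ♟ ♟ ♟
♞ · · · · · · ·
· ♟ · · · · · ·
· · · · · · · ·
· · · · ♙ · · ·
♙ ♙ ♙ ♙ ♔ ♙ ♙ ♙
♖ ♘ ♗ ♕ · ♗ ♘ ♖


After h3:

♜ · ♝ ♛ ♚ ♝ ♞ ♜
♟ · ♟ ♟ ♟ ♟ ♟ ♟
♞ · · · · · · ·
· ♟ · · · · · ·
· · · · · · · ·
· · · · ♙ · · ♙
♙ ♙ ♙ ♙ ♔ ♙ ♙ ·
♖ ♘ ♗ ♕ · ♗ ♘ ♖


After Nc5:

♜ · ♝ ♛ ♚ ♝ ♞ ♜
♟ · ♟ ♟ ♟ ♟ ♟ ♟
· · · · · · · ·
· ♟ ♞ · · · · ·
· · · · · · · ·
· · · · ♙ · · ♙
♙ ♙ ♙ ♙ ♔ ♙ ♙ ·
♖ ♘ ♗ ♕ · ♗ ♘ ♖


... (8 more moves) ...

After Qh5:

♜ · ♝ ♛ ♚ ♝ · ♜
· · ♟ ♟ ♟ ♟ ♟ ♟
· · · · · · · ·
♟ ♟ ♞ · · · · ♕
· · · · · · · ♙
· · ♙ · ♞ · · ·
♙ ♙ · ♙ · ♙ ♙ ·
♖ ♘ ♗ · ♔ ♗ ♘ ♖


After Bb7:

♜ · · ♛ ♚ ♝ · ♜
· ♝ ♟ ♟ ♟ ♟ ♟ ♟
· · · · · · · ·
♟ ♟ ♞ · · · · ♕
· · · · · · · ♙
· · ♙ · ♞ · · ·
♙ ♙ · ♙ · ♙ ♙ ·
♖ ♘ ♗ · ♔ ♗ ♘ ♖



  a b c d e f g h
  ─────────────────
8│♜ · · ♛ ♚ ♝ · ♜│8
7│· ♝ ♟ ♟ ♟ ♟ ♟ ♟│7
6│· · · · · · · ·│6
5│♟ ♟ ♞ · · · · ♕│5
4│· · · · · · · ♙│4
3│· · ♙ · ♞ · · ·│3
2│♙ ♙ · ♙ · ♙ ♙ ·│2
1│♖ ♘ ♗ · ♔ ♗ ♘ ♖│1
  ─────────────────
  a b c d e f g h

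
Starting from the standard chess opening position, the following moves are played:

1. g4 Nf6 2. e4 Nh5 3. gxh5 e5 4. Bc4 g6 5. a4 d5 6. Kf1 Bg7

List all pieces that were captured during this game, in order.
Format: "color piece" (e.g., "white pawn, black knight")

Tracking captures:
  gxh5: captured black knight

black knight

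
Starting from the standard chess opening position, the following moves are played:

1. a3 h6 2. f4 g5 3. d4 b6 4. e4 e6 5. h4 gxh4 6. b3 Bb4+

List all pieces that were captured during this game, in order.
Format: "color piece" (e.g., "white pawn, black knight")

Tracking captures:
  gxh4: captured white pawn

white pawn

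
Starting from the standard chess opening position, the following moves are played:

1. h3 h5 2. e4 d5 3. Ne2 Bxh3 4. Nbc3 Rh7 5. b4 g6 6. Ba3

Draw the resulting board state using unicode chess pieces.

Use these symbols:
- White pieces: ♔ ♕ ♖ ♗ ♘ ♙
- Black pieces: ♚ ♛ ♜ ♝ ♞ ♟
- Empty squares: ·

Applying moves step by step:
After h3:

♜ ♞ ♝ ♛ ♚ ♝ ♞ ♜
♟ ♟ ♟ ♟ ♟ ♟ ♟ ♟
· · · · · · · ·
· · · · · · · ·
· · · · · · · ·
· · · · · · · ♙
♙ ♙ ♙ ♙ ♙ ♙ ♙ ·
♖ ♘ ♗ ♕ ♔ ♗ ♘ ♖


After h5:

♜ ♞ ♝ ♛ ♚ ♝ ♞ ♜
♟ ♟ ♟ ♟ ♟ ♟ ♟ ·
· · · · · · · ·
· · · · · · · ♟
· · · · · · · ·
· · · · · · · ♙
♙ ♙ ♙ ♙ ♙ ♙ ♙ ·
♖ ♘ ♗ ♕ ♔ ♗ ♘ ♖


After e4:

♜ ♞ ♝ ♛ ♚ ♝ ♞ ♜
♟ ♟ ♟ ♟ ♟ ♟ ♟ ·
· · · · · · · ·
· · · · · · · ♟
· · · · ♙ · · ·
· · · · · · · ♙
♙ ♙ ♙ ♙ · ♙ ♙ ·
♖ ♘ ♗ ♕ ♔ ♗ ♘ ♖


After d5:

♜ ♞ ♝ ♛ ♚ ♝ ♞ ♜
♟ ♟ ♟ · ♟ ♟ ♟ ·
· · · · · · · ·
· · · ♟ · · · ♟
· · · · ♙ · · ·
· · · · · · · ♙
♙ ♙ ♙ ♙ · ♙ ♙ ·
♖ ♘ ♗ ♕ ♔ ♗ ♘ ♖


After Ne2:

♜ ♞ ♝ ♛ ♚ ♝ ♞ ♜
♟ ♟ ♟ · ♟ ♟ ♟ ·
· · · · · · · ·
· · · ♟ · · · ♟
· · · · ♙ · · ·
· · · · · · · ♙
♙ ♙ ♙ ♙ ♘ ♙ ♙ ·
♖ ♘ ♗ ♕ ♔ ♗ · ♖


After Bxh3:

♜ ♞ · ♛ ♚ ♝ ♞ ♜
♟ ♟ ♟ · ♟ ♟ ♟ ·
· · · · · · · ·
· · · ♟ · · · ♟
· · · · ♙ · · ·
· · · · · · · ♝
♙ ♙ ♙ ♙ ♘ ♙ ♙ ·
♖ ♘ ♗ ♕ ♔ ♗ · ♖


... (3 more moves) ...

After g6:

♜ ♞ · ♛ ♚ ♝ ♞ ·
♟ ♟ ♟ · ♟ ♟ · ♜
· · · · · · ♟ ·
· · · ♟ · · · ♟
· ♙ · · ♙ · · ·
· · ♘ · · · · ♝
♙ · ♙ ♙ ♘ ♙ ♙ ·
♖ · ♗ ♕ ♔ ♗ · ♖


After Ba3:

♜ ♞ · ♛ ♚ ♝ ♞ ·
♟ ♟ ♟ · ♟ ♟ · ♜
· · · · · · ♟ ·
· · · ♟ · · · ♟
· ♙ · · ♙ · · ·
♗ · ♘ · · · · ♝
♙ · ♙ ♙ ♘ ♙ ♙ ·
♖ · · ♕ ♔ ♗ · ♖



  a b c d e f g h
  ─────────────────
8│♜ ♞ · ♛ ♚ ♝ ♞ ·│8
7│♟ ♟ ♟ · ♟ ♟ · ♜│7
6│· · · · · · ♟ ·│6
5│· · · ♟ · · · ♟│5
4│· ♙ · · ♙ · · ·│4
3│♗ · ♘ · · · · ♝│3
2│♙ · ♙ ♙ ♘ ♙ ♙ ·│2
1│♖ · · ♕ ♔ ♗ · ♖│1
  ─────────────────
  a b c d e f g h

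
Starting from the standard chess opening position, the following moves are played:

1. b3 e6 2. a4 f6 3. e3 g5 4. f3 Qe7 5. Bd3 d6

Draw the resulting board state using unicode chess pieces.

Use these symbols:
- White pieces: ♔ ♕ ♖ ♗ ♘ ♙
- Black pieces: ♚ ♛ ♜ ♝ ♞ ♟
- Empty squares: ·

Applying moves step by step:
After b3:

♜ ♞ ♝ ♛ ♚ ♝ ♞ ♜
♟ ♟ ♟ ♟ ♟ ♟ ♟ ♟
· · · · · · · ·
· · · · · · · ·
· · · · · · · ·
· ♙ · · · · · ·
♙ · ♙ ♙ ♙ ♙ ♙ ♙
♖ ♘ ♗ ♕ ♔ ♗ ♘ ♖


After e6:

♜ ♞ ♝ ♛ ♚ ♝ ♞ ♜
♟ ♟ ♟ ♟ · ♟ ♟ ♟
· · · · ♟ · · ·
· · · · · · · ·
· · · · · · · ·
· ♙ · · · · · ·
♙ · ♙ ♙ ♙ ♙ ♙ ♙
♖ ♘ ♗ ♕ ♔ ♗ ♘ ♖


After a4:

♜ ♞ ♝ ♛ ♚ ♝ ♞ ♜
♟ ♟ ♟ ♟ · ♟ ♟ ♟
· · · · ♟ · · ·
· · · · · · · ·
♙ · · · · · · ·
· ♙ · · · · · ·
· · ♙ ♙ ♙ ♙ ♙ ♙
♖ ♘ ♗ ♕ ♔ ♗ ♘ ♖


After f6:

♜ ♞ ♝ ♛ ♚ ♝ ♞ ♜
♟ ♟ ♟ ♟ · · ♟ ♟
· · · · ♟ ♟ · ·
· · · · · · · ·
♙ · · · · · · ·
· ♙ · · · · · ·
· · ♙ ♙ ♙ ♙ ♙ ♙
♖ ♘ ♗ ♕ ♔ ♗ ♘ ♖


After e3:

♜ ♞ ♝ ♛ ♚ ♝ ♞ ♜
♟ ♟ ♟ ♟ · · ♟ ♟
· · · · ♟ ♟ · ·
· · · · · · · ·
♙ · · · · · · ·
· ♙ · · ♙ · · ·
· · ♙ ♙ · ♙ ♙ ♙
♖ ♘ ♗ ♕ ♔ ♗ ♘ ♖


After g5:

♜ ♞ ♝ ♛ ♚ ♝ ♞ ♜
♟ ♟ ♟ ♟ · · · ♟
· · · · ♟ ♟ · ·
· · · · · · ♟ ·
♙ · · · · · · ·
· ♙ · · ♙ · · ·
· · ♙ ♙ · ♙ ♙ ♙
♖ ♘ ♗ ♕ ♔ ♗ ♘ ♖


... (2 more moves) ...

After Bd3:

♜ ♞ ♝ · ♚ ♝ ♞ ♜
♟ ♟ ♟ ♟ ♛ · · ♟
· · · · ♟ ♟ · ·
· · · · · · ♟ ·
♙ · · · · · · ·
· ♙ · ♗ ♙ ♙ · ·
· · ♙ ♙ · · ♙ ♙
♖ ♘ ♗ ♕ ♔ · ♘ ♖


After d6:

♜ ♞ ♝ · ♚ ♝ ♞ ♜
♟ ♟ ♟ · ♛ · · ♟
· · · ♟ ♟ ♟ · ·
· · · · · · ♟ ·
♙ · · · · · · ·
· ♙ · ♗ ♙ ♙ · ·
· · ♙ ♙ · · ♙ ♙
♖ ♘ ♗ ♕ ♔ · ♘ ♖



  a b c d e f g h
  ─────────────────
8│♜ ♞ ♝ · ♚ ♝ ♞ ♜│8
7│♟ ♟ ♟ · ♛ · · ♟│7
6│· · · ♟ ♟ ♟ · ·│6
5│· · · · · · ♟ ·│5
4│♙ · · · · · · ·│4
3│· ♙ · ♗ ♙ ♙ · ·│3
2│· · ♙ ♙ · · ♙ ♙│2
1│♖ ♘ ♗ ♕ ♔ · ♘ ♖│1
  ─────────────────
  a b c d e f g h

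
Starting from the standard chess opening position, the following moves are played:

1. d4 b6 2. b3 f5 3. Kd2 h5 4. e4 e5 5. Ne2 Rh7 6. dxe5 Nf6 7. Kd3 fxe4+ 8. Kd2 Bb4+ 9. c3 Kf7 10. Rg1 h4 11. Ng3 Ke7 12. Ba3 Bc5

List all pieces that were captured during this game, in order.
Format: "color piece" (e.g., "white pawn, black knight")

Tracking captures:
  dxe5: captured black pawn
  fxe4+: captured white pawn

black pawn, white pawn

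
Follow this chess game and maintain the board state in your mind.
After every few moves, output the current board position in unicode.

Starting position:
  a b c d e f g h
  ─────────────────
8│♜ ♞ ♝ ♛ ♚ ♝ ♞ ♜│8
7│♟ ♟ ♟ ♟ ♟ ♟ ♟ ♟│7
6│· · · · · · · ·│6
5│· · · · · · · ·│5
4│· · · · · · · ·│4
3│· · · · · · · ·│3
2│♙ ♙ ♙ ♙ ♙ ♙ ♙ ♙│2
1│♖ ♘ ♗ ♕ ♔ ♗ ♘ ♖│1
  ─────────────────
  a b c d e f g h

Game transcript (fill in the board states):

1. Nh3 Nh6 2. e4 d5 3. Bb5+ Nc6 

  a b c d e f g h
  ─────────────────
8│♜ · ♝ ♛ ♚ ♝ · ♜│8
7│♟ ♟ ♟ · ♟ ♟ ♟ ♟│7
6│· · ♞ · · · · ♞│6
5│· ♗ · ♟ · · · ·│5
4│· · · · ♙ · · ·│4
3│· · · · · · · ♘│3
2│♙ ♙ ♙ ♙ · ♙ ♙ ♙│2
1│♖ ♘ ♗ ♕ ♔ · · ♖│1
  ─────────────────
  a b c d e f g h

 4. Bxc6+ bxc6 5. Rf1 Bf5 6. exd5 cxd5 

  a b c d e f g h
  ─────────────────
8│♜ · · ♛ ♚ ♝ · ♜│8
7│♟ · ♟ · ♟ ♟ ♟ ♟│7
6│· · · · · · · ♞│6
5│· · · ♟ · ♝ · ·│5
4│· · · · · · · ·│4
3│· · · · · · · ♘│3
2│♙ ♙ ♙ ♙ · ♙ ♙ ♙│2
1│♖ ♘ ♗ ♕ ♔ ♖ · ·│1
  ─────────────────
  a b c d e f g h

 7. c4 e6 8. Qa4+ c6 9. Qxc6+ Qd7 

  a b c d e f g h
  ─────────────────
8│♜ · · · ♚ ♝ · ♜│8
7│♟ · · ♛ · ♟ ♟ ♟│7
6│· · ♕ · ♟ · · ♞│6
5│· · · ♟ · ♝ · ·│5
4│· · ♙ · · · · ·│4
3│· · · · · · · ♘│3
2│♙ ♙ · ♙ · ♙ ♙ ♙│2
1│♖ ♘ ♗ · ♔ ♖ · ·│1
  ─────────────────
  a b c d e f g h

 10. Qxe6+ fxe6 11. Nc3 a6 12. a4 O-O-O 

  a b c d e f g h
  ─────────────────
8│· · ♚ ♜ · ♝ · ♜│8
7│· · · ♛ · · ♟ ♟│7
6│♟ · · · ♟ · · ♞│6
5│· · · ♟ · ♝ · ·│5
4│♙ · ♙ · · · · ·│4
3│· · ♘ · · · · ♘│3
2│· ♙ · ♙ · ♙ ♙ ♙│2
1│♖ · ♗ · ♔ ♖ · ·│1
  ─────────────────
  a b c d e f g h

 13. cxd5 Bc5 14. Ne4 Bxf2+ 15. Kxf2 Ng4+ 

  a b c d e f g h
  ─────────────────
8│· · ♚ ♜ · · · ♜│8
7│· · · ♛ · · ♟ ♟│7
6│♟ · · · ♟ · · ·│6
5│· · · ♙ · ♝ · ·│5
4│♙ · · · ♘ · ♞ ·│4
3│· · · · · · · ♘│3
2│· ♙ · ♙ · ♔ ♙ ♙│2
1│♖ · ♗ · · ♖ · ·│1
  ─────────────────
  a b c d e f g h



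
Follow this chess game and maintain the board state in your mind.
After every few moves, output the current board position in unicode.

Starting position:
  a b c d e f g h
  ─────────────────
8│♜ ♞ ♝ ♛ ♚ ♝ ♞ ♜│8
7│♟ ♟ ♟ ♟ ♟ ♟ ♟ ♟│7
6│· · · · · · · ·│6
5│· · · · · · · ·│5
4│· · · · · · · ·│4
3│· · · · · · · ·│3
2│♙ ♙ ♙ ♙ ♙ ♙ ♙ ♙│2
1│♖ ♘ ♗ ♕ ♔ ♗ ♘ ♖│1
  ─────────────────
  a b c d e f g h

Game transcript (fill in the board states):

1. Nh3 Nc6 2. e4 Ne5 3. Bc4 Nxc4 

  a b c d e f g h
  ─────────────────
8│♜ · ♝ ♛ ♚ ♝ ♞ ♜│8
7│♟ ♟ ♟ ♟ ♟ ♟ ♟ ♟│7
6│· · · · · · · ·│6
5│· · · · · · · ·│5
4│· · ♞ · ♙ · · ·│4
3│· · · · · · · ♘│3
2│♙ ♙ ♙ ♙ · ♙ ♙ ♙│2
1│♖ ♘ ♗ ♕ ♔ · · ♖│1
  ─────────────────
  a b c d e f g h

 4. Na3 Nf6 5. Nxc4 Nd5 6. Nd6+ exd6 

  a b c d e f g h
  ─────────────────
8│♜ · ♝ ♛ ♚ ♝ · ♜│8
7│♟ ♟ ♟ ♟ · ♟ ♟ ♟│7
6│· · · ♟ · · · ·│6
5│· · · ♞ · · · ·│5
4│· · · · ♙ · · ·│4
3│· · · · · · · ♘│3
2│♙ ♙ ♙ ♙ · ♙ ♙ ♙│2
1│♖ · ♗ ♕ ♔ · · ♖│1
  ─────────────────
  a b c d e f g h

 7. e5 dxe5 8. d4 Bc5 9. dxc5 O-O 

  a b c d e f g h
  ─────────────────
8│♜ · ♝ ♛ · ♜ ♚ ·│8
7│♟ ♟ ♟ ♟ · ♟ ♟ ♟│7
6│· · · · · · · ·│6
5│· · ♙ ♞ ♟ · · ·│5
4│· · · · · · · ·│4
3│· · · · · · · ♘│3
2│♙ ♙ ♙ · · ♙ ♙ ♙│2
1│♖ · ♗ ♕ ♔ · · ♖│1
  ─────────────────
  a b c d e f g h

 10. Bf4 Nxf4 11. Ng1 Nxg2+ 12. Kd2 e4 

  a b c d e f g h
  ─────────────────
8│♜ · ♝ ♛ · ♜ ♚ ·│8
7│♟ ♟ ♟ ♟ · ♟ ♟ ♟│7
6│· · · · · · · ·│6
5│· · ♙ · · · · ·│5
4│· · · · ♟ · · ·│4
3│· · · · · · · ·│3
2│♙ ♙ ♙ ♔ · ♙ ♞ ♙│2
1│♖ · · ♕ · · ♘ ♖│1
  ─────────────────
  a b c d e f g h

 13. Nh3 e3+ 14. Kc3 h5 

  a b c d e f g h
  ─────────────────
8│♜ · ♝ ♛ · ♜ ♚ ·│8
7│♟ ♟ ♟ ♟ · ♟ ♟ ·│7
6│· · · · · · · ·│6
5│· · ♙ · · · · ♟│5
4│· · · · · · · ·│4
3│· · ♔ · ♟ · · ♘│3
2│♙ ♙ ♙ · · ♙ ♞ ♙│2
1│♖ · · ♕ · · · ♖│1
  ─────────────────
  a b c d e f g h


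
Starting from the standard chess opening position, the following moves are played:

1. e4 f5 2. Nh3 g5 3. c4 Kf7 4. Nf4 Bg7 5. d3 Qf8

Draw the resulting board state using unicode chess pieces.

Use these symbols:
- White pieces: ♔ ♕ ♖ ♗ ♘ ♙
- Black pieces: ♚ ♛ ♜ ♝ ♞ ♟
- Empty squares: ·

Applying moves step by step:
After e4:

♜ ♞ ♝ ♛ ♚ ♝ ♞ ♜
♟ ♟ ♟ ♟ ♟ ♟ ♟ ♟
· · · · · · · ·
· · · · · · · ·
· · · · ♙ · · ·
· · · · · · · ·
♙ ♙ ♙ ♙ · ♙ ♙ ♙
♖ ♘ ♗ ♕ ♔ ♗ ♘ ♖


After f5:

♜ ♞ ♝ ♛ ♚ ♝ ♞ ♜
♟ ♟ ♟ ♟ ♟ · ♟ ♟
· · · · · · · ·
· · · · · ♟ · ·
· · · · ♙ · · ·
· · · · · · · ·
♙ ♙ ♙ ♙ · ♙ ♙ ♙
♖ ♘ ♗ ♕ ♔ ♗ ♘ ♖


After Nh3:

♜ ♞ ♝ ♛ ♚ ♝ ♞ ♜
♟ ♟ ♟ ♟ ♟ · ♟ ♟
· · · · · · · ·
· · · · · ♟ · ·
· · · · ♙ · · ·
· · · · · · · ♘
♙ ♙ ♙ ♙ · ♙ ♙ ♙
♖ ♘ ♗ ♕ ♔ ♗ · ♖


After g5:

♜ ♞ ♝ ♛ ♚ ♝ ♞ ♜
♟ ♟ ♟ ♟ ♟ · · ♟
· · · · · · · ·
· · · · · ♟ ♟ ·
· · · · ♙ · · ·
· · · · · · · ♘
♙ ♙ ♙ ♙ · ♙ ♙ ♙
♖ ♘ ♗ ♕ ♔ ♗ · ♖


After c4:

♜ ♞ ♝ ♛ ♚ ♝ ♞ ♜
♟ ♟ ♟ ♟ ♟ · · ♟
· · · · · · · ·
· · · · · ♟ ♟ ·
· · ♙ · ♙ · · ·
· · · · · · · ♘
♙ ♙ · ♙ · ♙ ♙ ♙
♖ ♘ ♗ ♕ ♔ ♗ · ♖


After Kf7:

♜ ♞ ♝ ♛ · ♝ ♞ ♜
♟ ♟ ♟ ♟ ♟ ♚ · ♟
· · · · · · · ·
· · · · · ♟ ♟ ·
· · ♙ · ♙ · · ·
· · · · · · · ♘
♙ ♙ · ♙ · ♙ ♙ ♙
♖ ♘ ♗ ♕ ♔ ♗ · ♖


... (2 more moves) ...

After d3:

♜ ♞ ♝ ♛ · · ♞ ♜
♟ ♟ ♟ ♟ ♟ ♚ ♝ ♟
· · · · · · · ·
· · · · · ♟ ♟ ·
· · ♙ · ♙ ♘ · ·
· · · ♙ · · · ·
♙ ♙ · · · ♙ ♙ ♙
♖ ♘ ♗ ♕ ♔ ♗ · ♖


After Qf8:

♜ ♞ ♝ · · ♛ ♞ ♜
♟ ♟ ♟ ♟ ♟ ♚ ♝ ♟
· · · · · · · ·
· · · · · ♟ ♟ ·
· · ♙ · ♙ ♘ · ·
· · · ♙ · · · ·
♙ ♙ · · · ♙ ♙ ♙
♖ ♘ ♗ ♕ ♔ ♗ · ♖



  a b c d e f g h
  ─────────────────
8│♜ ♞ ♝ · · ♛ ♞ ♜│8
7│♟ ♟ ♟ ♟ ♟ ♚ ♝ ♟│7
6│· · · · · · · ·│6
5│· · · · · ♟ ♟ ·│5
4│· · ♙ · ♙ ♘ · ·│4
3│· · · ♙ · · · ·│3
2│♙ ♙ · · · ♙ ♙ ♙│2
1│♖ ♘ ♗ ♕ ♔ ♗ · ♖│1
  ─────────────────
  a b c d e f g h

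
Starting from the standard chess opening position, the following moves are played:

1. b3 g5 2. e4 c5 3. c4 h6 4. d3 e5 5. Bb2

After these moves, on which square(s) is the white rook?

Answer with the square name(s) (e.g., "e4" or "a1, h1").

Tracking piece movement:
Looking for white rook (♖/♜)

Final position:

  a b c d e f g h
  ─────────────────
8│♜ ♞ ♝ ♛ ♚ ♝ ♞ ♜│8
7│♟ ♟ · ♟ · ♟ · ·│7
6│· · · · · · · ♟│6
5│· · ♟ · ♟ · ♟ ·│5
4│· · ♙ · ♙ · · ·│4
3│· ♙ · ♙ · · · ·│3
2│♙ ♗ · · · ♙ ♙ ♙│2
1│♖ ♘ · ♕ ♔ ♗ ♘ ♖│1
  ─────────────────
  a b c d e f g h


a1, h1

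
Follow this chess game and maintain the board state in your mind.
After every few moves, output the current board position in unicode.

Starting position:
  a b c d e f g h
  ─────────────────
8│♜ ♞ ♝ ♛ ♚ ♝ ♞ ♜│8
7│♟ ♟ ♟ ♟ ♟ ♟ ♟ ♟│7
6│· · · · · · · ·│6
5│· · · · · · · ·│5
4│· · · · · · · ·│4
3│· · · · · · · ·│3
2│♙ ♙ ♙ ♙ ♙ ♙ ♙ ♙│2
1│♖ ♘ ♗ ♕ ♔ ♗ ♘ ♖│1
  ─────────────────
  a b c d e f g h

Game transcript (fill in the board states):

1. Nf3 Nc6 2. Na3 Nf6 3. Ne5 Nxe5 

  a b c d e f g h
  ─────────────────
8│♜ · ♝ ♛ ♚ ♝ · ♜│8
7│♟ ♟ ♟ ♟ ♟ ♟ ♟ ♟│7
6│· · · · · ♞ · ·│6
5│· · · · ♞ · · ·│5
4│· · · · · · · ·│4
3│♘ · · · · · · ·│3
2│♙ ♙ ♙ ♙ ♙ ♙ ♙ ♙│2
1│♖ · ♗ ♕ ♔ ♗ · ♖│1
  ─────────────────
  a b c d e f g h

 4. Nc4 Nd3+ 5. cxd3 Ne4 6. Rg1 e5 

  a b c d e f g h
  ─────────────────
8│♜ · ♝ ♛ ♚ ♝ · ♜│8
7│♟ ♟ ♟ ♟ · ♟ ♟ ♟│7
6│· · · · · · · ·│6
5│· · · · ♟ · · ·│5
4│· · ♘ · ♞ · · ·│4
3│· · · ♙ · · · ·│3
2│♙ ♙ · ♙ ♙ ♙ ♙ ♙│2
1│♖ · ♗ ♕ ♔ ♗ ♖ ·│1
  ─────────────────
  a b c d e f g h

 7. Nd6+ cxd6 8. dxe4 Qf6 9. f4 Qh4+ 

  a b c d e f g h
  ─────────────────
8│♜ · ♝ · ♚ ♝ · ♜│8
7│♟ ♟ · ♟ · ♟ ♟ ♟│7
6│· · · ♟ · · · ·│6
5│· · · · ♟ · · ·│5
4│· · · · ♙ ♙ · ♛│4
3│· · · · · · · ·│3
2│♙ ♙ · ♙ ♙ · ♙ ♙│2
1│♖ · ♗ ♕ ♔ ♗ ♖ ·│1
  ─────────────────
  a b c d e f g h

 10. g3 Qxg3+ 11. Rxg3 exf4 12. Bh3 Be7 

  a b c d e f g h
  ─────────────────
8│♜ · ♝ · ♚ · · ♜│8
7│♟ ♟ · ♟ ♝ ♟ ♟ ♟│7
6│· · · ♟ · · · ·│6
5│· · · · · · · ·│5
4│· · · · ♙ ♟ · ·│4
3│· · · · · · ♖ ♗│3
2│♙ ♙ · ♙ ♙ · · ♙│2
1│♖ · ♗ ♕ ♔ · · ·│1
  ─────────────────
  a b c d e f g h

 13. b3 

  a b c d e f g h
  ─────────────────
8│♜ · ♝ · ♚ · · ♜│8
7│♟ ♟ · ♟ ♝ ♟ ♟ ♟│7
6│· · · ♟ · · · ·│6
5│· · · · · · · ·│5
4│· · · · ♙ ♟ · ·│4
3│· ♙ · · · · ♖ ♗│3
2│♙ · · ♙ ♙ · · ♙│2
1│♖ · ♗ ♕ ♔ · · ·│1
  ─────────────────
  a b c d e f g h


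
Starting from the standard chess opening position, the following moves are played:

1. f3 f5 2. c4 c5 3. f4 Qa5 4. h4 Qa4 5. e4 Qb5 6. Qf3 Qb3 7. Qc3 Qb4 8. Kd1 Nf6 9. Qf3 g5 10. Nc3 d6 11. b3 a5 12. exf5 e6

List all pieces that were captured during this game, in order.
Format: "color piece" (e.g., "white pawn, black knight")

Tracking captures:
  exf5: captured black pawn

black pawn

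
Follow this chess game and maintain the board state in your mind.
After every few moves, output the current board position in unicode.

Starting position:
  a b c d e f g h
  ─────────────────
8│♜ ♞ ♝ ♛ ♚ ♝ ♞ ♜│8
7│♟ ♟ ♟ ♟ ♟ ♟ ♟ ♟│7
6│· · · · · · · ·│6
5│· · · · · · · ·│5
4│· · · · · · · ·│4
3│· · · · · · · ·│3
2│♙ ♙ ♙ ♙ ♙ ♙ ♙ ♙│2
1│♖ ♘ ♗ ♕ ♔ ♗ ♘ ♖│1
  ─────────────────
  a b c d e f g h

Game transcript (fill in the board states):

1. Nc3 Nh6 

  a b c d e f g h
  ─────────────────
8│♜ ♞ ♝ ♛ ♚ ♝ · ♜│8
7│♟ ♟ ♟ ♟ ♟ ♟ ♟ ♟│7
6│· · · · · · · ♞│6
5│· · · · · · · ·│5
4│· · · · · · · ·│4
3│· · ♘ · · · · ·│3
2│♙ ♙ ♙ ♙ ♙ ♙ ♙ ♙│2
1│♖ · ♗ ♕ ♔ ♗ ♘ ♖│1
  ─────────────────
  a b c d e f g h

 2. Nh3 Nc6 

  a b c d e f g h
  ─────────────────
8│♜ · ♝ ♛ ♚ ♝ · ♜│8
7│♟ ♟ ♟ ♟ ♟ ♟ ♟ ♟│7
6│· · ♞ · · · · ♞│6
5│· · · · · · · ·│5
4│· · · · · · · ·│4
3│· · ♘ · · · · ♘│3
2│♙ ♙ ♙ ♙ ♙ ♙ ♙ ♙│2
1│♖ · ♗ ♕ ♔ ♗ · ♖│1
  ─────────────────
  a b c d e f g h

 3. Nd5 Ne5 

  a b c d e f g h
  ─────────────────
8│♜ · ♝ ♛ ♚ ♝ · ♜│8
7│♟ ♟ ♟ ♟ ♟ ♟ ♟ ♟│7
6│· · · · · · · ♞│6
5│· · · ♘ ♞ · · ·│5
4│· · · · · · · ·│4
3│· · · · · · · ♘│3
2│♙ ♙ ♙ ♙ ♙ ♙ ♙ ♙│2
1│♖ · ♗ ♕ ♔ ♗ · ♖│1
  ─────────────────
  a b c d e f g h

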